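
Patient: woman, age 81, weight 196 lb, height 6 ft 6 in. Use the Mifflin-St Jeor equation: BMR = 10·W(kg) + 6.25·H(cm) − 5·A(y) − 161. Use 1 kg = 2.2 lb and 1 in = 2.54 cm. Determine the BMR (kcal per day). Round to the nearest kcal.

Convert to metric: weight = 196 ÷ 2.2 = 89.0909 kg; height = (6×12 + 6) × 2.54 = 78 × 2.54 = 198.12 cm.
Mifflin-St Jeor (female): BMR = 10(89.0909) + 6.25(198.12) − 5(81) − 161 = 890.9091 + 1238.25 − 405 − 161 = 1563.1591 kcal/day.

1563 kcal per day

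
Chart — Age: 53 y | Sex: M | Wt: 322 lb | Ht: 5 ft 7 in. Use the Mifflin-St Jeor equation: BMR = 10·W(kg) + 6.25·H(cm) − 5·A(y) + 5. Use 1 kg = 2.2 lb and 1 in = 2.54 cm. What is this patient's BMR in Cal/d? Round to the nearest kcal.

2267 Cal/d

Convert to metric: weight = 322 ÷ 2.2 = 146.3636 kg; height = (5×12 + 7) × 2.54 = 67 × 2.54 = 170.18 cm.
Mifflin-St Jeor (male): BMR = 10(146.3636) + 6.25(170.18) − 5(53) + 5 = 1463.6364 + 1063.625 − 265 + 5 = 2267.2614 kcal/day.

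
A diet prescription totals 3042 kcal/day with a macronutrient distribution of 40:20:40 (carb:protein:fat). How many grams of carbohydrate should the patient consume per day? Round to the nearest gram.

304 g/day

Carbohydrate energy = 40% × 3042 = 1216.8 kcal.
At 4 kcal/g: 1216.8 ÷ 4 = 304.2 g.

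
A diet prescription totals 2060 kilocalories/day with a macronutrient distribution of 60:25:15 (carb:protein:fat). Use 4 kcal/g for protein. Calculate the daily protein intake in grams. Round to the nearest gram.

Protein energy = 25% × 2060 = 515 kcal.
At 4 kcal/g: 515 ÷ 4 = 128.75 g.

129 g/day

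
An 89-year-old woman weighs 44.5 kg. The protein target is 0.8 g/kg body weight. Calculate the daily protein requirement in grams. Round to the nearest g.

Protein = 0.8 g/kg × 44.5 kg = 35.6 g/day.

36 g/day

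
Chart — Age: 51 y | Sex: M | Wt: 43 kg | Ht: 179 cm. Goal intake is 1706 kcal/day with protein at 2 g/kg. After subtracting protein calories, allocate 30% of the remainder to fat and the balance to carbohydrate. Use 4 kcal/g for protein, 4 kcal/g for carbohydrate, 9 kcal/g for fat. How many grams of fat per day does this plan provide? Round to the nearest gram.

45 g/day

Protein = 2 × 43 = 86 g → 86 × 4 = 344 kcal.
Non-protein calories = 1706 − 344 = 1362 kcal.
Fat: 30% × 1362 = 408.6 kcal; carbohydrate: 953.4 kcal.
Fat: 408.6 kcal ÷ 9 kcal/g = 45.4 g.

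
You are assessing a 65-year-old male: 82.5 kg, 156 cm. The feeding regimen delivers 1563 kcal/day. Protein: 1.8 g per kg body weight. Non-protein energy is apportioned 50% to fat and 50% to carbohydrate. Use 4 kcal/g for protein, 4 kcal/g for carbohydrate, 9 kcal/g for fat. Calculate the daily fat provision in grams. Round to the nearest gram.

Protein = 1.8 × 82.5 = 148.5 g → 148.5 × 4 = 594 kcal.
Non-protein calories = 1563 − 594 = 969 kcal.
Fat: 50% × 969 = 484.5 kcal; carbohydrate: 484.5 kcal.
Fat: 484.5 kcal ÷ 9 kcal/g = 53.8333 g.

54 g/day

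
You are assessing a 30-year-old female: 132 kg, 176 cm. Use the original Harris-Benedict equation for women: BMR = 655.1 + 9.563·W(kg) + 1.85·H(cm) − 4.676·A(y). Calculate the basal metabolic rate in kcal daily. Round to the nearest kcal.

2103 kcal daily

Harris-Benedict: BMR = 655.1 + 9.563(132) + 1.85(176) − 4.676(30) = 2102.736 kcal/day.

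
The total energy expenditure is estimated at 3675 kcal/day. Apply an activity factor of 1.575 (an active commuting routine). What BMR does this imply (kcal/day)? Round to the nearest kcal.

BMR = TEE ÷ activity factor = 3675 ÷ 1.575 = 2333.3333 kcal/day.

2333 kcal/day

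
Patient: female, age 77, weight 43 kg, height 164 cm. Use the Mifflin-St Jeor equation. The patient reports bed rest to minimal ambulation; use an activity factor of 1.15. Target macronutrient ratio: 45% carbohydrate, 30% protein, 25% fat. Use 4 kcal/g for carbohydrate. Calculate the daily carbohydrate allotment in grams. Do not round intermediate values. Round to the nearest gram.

Mifflin-St Jeor (female): BMR = 10(43) + 6.25(164) − 5(77) − 161 = 430 + 1025 − 385 − 161 = 909 kcal/day.
TEE = 909 × 1.15 = 1045.35 kcal/day.
Carbohydrate energy = 45% × 1045.35 = 470.4075 kcal.
Carbohydrate = 470.4075 ÷ 4 kcal/g = 117.6019 g.

118 g/day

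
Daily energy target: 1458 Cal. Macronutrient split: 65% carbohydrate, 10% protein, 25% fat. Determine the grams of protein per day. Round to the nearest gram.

36 g/day

Protein energy = 10% × 1458 = 145.8 kcal.
At 4 kcal/g: 145.8 ÷ 4 = 36.45 g.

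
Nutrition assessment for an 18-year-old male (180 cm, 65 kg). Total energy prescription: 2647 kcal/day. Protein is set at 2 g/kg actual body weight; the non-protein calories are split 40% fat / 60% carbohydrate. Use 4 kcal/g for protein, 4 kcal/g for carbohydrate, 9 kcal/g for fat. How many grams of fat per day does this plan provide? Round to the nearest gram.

Protein = 2 × 65 = 130 g → 130 × 4 = 520 kcal.
Non-protein calories = 2647 − 520 = 2127 kcal.
Fat: 40% × 2127 = 850.8 kcal; carbohydrate: 1276.2 kcal.
Fat: 850.8 kcal ÷ 9 kcal/g = 94.5333 g.

95 g/day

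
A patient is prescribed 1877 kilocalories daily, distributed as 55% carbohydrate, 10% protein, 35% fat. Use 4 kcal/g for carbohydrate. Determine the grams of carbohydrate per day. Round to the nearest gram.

258 g/day

Carbohydrate energy = 55% × 1877 = 1032.35 kcal.
At 4 kcal/g: 1032.35 ÷ 4 = 258.0875 g.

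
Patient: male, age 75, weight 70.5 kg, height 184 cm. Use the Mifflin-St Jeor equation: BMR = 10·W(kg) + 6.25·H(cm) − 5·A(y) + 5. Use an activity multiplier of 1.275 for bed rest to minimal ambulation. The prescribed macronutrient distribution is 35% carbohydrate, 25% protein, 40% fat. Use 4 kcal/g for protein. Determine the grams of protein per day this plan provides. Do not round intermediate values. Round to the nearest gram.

Mifflin-St Jeor (male): BMR = 10(70.5) + 6.25(184) − 5(75) + 5 = 705 + 1150 − 375 + 5 = 1485 kcal/day.
TEE = 1485 × 1.275 = 1893.375 kcal/day.
Protein energy = 25% × 1893.375 = 473.3438 kcal.
Protein = 473.3438 ÷ 4 kcal/g = 118.3359 g.

118 g/day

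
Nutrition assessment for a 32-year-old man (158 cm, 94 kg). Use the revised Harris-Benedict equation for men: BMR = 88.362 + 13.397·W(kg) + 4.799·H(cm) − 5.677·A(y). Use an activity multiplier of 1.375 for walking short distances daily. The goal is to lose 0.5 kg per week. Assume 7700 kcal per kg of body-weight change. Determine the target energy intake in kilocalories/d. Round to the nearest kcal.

2096 kilocalories/d

Harris-Benedict: BMR = 88.362 + 13.397(94) + 4.799(158) − 5.677(32) = 1924.258 kcal/day.
TEE = 1924.258 × 1.375 = 2645.8548 kcal/day.
Required daily deficit = 0.5 × 7700 ÷ 7 = 550 kcal/day.
Target intake = 2645.8548 − 550 = 2095.8548 kcal/day.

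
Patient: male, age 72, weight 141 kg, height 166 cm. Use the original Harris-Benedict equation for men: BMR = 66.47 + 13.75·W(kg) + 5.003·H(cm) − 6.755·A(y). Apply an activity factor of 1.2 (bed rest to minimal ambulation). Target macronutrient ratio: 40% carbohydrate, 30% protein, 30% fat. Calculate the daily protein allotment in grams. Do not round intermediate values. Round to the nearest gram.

211 g/day

Harris-Benedict: BMR = 66.47 + 13.75(141) + 5.003(166) − 6.755(72) = 2349.358 kcal/day.
TEE = 2349.358 × 1.2 = 2819.2296 kcal/day.
Protein energy = 30% × 2819.2296 = 845.7689 kcal.
Protein = 845.7689 ÷ 4 kcal/g = 211.4422 g.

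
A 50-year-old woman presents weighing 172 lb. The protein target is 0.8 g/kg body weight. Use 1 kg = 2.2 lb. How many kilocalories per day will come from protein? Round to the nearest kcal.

250 kcal/day

Weight in kg = 172 ÷ 2.2 = 78.1818 kg.
Protein = 0.8 g/kg × 78.1818 kg = 62.5455 g/day.
Protein energy = 62.5455 g × 4 kcal/g = 250.1818 kcal/day.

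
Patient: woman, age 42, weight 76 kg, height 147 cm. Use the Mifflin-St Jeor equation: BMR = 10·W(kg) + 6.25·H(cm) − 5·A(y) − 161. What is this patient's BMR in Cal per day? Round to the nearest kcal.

1308 Cal per day

Mifflin-St Jeor (female): BMR = 10(76) + 6.25(147) − 5(42) − 161 = 760 + 918.75 − 210 − 161 = 1307.75 kcal/day.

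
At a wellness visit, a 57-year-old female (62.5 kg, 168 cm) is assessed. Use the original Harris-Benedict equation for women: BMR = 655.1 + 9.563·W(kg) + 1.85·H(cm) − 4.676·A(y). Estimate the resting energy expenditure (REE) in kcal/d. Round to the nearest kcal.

Harris-Benedict: BMR = 655.1 + 9.563(62.5) + 1.85(168) − 4.676(57) = 1297.0555 kcal/day.

1297 kcal/d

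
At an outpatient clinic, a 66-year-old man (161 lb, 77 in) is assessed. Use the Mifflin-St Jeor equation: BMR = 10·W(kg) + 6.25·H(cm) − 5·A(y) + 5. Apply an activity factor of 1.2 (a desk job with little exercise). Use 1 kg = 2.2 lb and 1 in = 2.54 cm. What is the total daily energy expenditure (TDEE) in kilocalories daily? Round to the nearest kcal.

1955 kilocalories daily

Convert to metric: weight = 161 ÷ 2.2 = 73.1818 kg; height = 77 × 2.54 = 195.58 cm.
Mifflin-St Jeor (male): BMR = 10(73.1818) + 6.25(195.58) − 5(66) + 5 = 731.8182 + 1222.375 − 330 + 5 = 1629.1932 kcal/day.
TEE = BMR × activity factor = 1629.1932 × 1.2 = 1955.0318 kcal/day.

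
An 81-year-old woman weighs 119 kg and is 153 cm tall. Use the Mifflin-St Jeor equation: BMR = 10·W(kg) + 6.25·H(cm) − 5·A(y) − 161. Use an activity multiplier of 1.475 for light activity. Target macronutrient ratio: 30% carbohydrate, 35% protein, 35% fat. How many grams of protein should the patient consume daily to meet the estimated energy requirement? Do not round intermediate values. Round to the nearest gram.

204 g/day

Mifflin-St Jeor (female): BMR = 10(119) + 6.25(153) − 5(81) − 161 = 1190 + 956.25 − 405 − 161 = 1580.25 kcal/day.
TEE = 1580.25 × 1.475 = 2330.8688 kcal/day.
Protein energy = 35% × 2330.8688 = 815.8041 kcal.
Protein = 815.8041 ÷ 4 kcal/g = 203.951 g.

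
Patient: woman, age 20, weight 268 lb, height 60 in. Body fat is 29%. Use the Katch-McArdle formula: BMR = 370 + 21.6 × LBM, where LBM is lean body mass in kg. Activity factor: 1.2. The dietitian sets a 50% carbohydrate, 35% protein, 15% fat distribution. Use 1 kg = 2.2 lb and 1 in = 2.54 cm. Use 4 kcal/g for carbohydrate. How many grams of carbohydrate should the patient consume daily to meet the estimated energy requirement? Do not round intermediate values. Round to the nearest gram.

Convert to metric: weight = 268 ÷ 2.2 = 121.8182 kg; height = 60 × 2.54 = 152.4 cm.
LBM = 121.8182 × (1 − 0.29) = 86.4909 kg. Katch-McArdle: BMR = 370 + 21.6 × 86.4909 = 2238.2036 kcal/day.
TEE = 2238.2036 × 1.2 = 2685.8444 kcal/day.
Carbohydrate energy = 50% × 2685.8444 = 1342.9222 kcal.
Carbohydrate = 1342.9222 ÷ 4 kcal/g = 335.7305 g.

336 g/day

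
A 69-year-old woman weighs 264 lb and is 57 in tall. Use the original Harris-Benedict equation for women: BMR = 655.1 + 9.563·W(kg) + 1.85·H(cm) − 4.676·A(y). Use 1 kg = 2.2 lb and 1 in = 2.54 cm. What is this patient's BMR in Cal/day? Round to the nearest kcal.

1748 Cal/day

Convert to metric: weight = 264 ÷ 2.2 = 120 kg; height = 57 × 2.54 = 144.78 cm.
Harris-Benedict: BMR = 655.1 + 9.563(120) + 1.85(144.78) − 4.676(69) = 1747.859 kcal/day.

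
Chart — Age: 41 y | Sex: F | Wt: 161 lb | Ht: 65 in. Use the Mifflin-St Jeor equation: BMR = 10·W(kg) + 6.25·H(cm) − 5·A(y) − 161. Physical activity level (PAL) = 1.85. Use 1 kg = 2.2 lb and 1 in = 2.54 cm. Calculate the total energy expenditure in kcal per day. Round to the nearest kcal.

Convert to metric: weight = 161 ÷ 2.2 = 73.1818 kg; height = 65 × 2.54 = 165.1 cm.
Mifflin-St Jeor (female): BMR = 10(73.1818) + 6.25(165.1) − 5(41) − 161 = 731.8182 + 1031.875 − 205 − 161 = 1397.6932 kcal/day.
TEE = BMR × activity factor = 1397.6932 × 1.85 = 2585.7324 kcal/day.

2586 kcal per day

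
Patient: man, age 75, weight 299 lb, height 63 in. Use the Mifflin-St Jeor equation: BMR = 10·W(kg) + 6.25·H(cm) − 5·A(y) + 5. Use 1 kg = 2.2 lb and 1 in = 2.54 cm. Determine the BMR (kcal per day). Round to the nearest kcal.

Convert to metric: weight = 299 ÷ 2.2 = 135.9091 kg; height = 63 × 2.54 = 160.02 cm.
Mifflin-St Jeor (male): BMR = 10(135.9091) + 6.25(160.02) − 5(75) + 5 = 1359.0909 + 1000.125 − 375 + 5 = 1989.2159 kcal/day.

1989 kcal per day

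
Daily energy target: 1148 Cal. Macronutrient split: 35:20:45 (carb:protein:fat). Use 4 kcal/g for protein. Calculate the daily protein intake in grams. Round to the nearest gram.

57 g/day

Protein energy = 20% × 1148 = 229.6 kcal.
At 4 kcal/g: 229.6 ÷ 4 = 57.4 g.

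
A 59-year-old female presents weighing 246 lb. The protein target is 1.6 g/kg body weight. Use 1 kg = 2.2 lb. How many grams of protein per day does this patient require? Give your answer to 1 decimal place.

Weight in kg = 246 ÷ 2.2 = 111.8182 kg.
Protein = 1.6 g/kg × 111.8182 kg = 178.9091 g/day.

178.9 g/day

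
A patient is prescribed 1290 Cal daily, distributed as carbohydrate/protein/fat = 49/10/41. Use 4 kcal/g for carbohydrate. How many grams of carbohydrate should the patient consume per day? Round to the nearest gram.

Carbohydrate energy = 49% × 1290 = 632.1 kcal.
At 4 kcal/g: 632.1 ÷ 4 = 158.025 g.

158 g/day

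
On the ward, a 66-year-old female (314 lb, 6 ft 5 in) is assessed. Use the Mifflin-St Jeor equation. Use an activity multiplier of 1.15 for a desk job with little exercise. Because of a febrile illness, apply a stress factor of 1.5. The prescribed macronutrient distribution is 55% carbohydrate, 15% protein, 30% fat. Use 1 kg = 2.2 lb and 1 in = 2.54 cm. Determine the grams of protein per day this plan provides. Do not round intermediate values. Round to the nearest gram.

Convert to metric: weight = 314 ÷ 2.2 = 142.7273 kg; height = (6×12 + 5) × 2.54 = 77 × 2.54 = 195.58 cm.
Mifflin-St Jeor (female): BMR = 10(142.7273) + 6.25(195.58) − 5(66) − 161 = 1427.2727 + 1222.375 − 330 − 161 = 2158.6477 kcal/day.
TEE = 2158.6477 × 1.15 = 2482.4449 kcal/day.
With stress factor 1.5: 2482.4449 × 1.5 = 3723.6673 kcal/day.
Protein energy = 15% × 3723.6673 = 558.5501 kcal.
Protein = 558.5501 ÷ 4 kcal/g = 139.6375 g.

140 g/day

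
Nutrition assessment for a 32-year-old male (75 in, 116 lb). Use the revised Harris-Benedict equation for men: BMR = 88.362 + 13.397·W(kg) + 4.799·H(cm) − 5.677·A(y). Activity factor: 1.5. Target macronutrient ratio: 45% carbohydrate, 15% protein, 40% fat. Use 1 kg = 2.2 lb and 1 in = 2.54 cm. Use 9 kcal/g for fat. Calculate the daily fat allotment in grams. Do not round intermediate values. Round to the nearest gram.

Convert to metric: weight = 116 ÷ 2.2 = 52.7273 kg; height = 75 × 2.54 = 190.5 cm.
Harris-Benedict: BMR = 88.362 + 13.397(52.7273) + 4.799(190.5) − 5.677(32) = 1527.2948 kcal/day.
TEE = 1527.2948 × 1.5 = 2290.9422 kcal/day.
Fat energy = 40% × 2290.9422 = 916.3769 kcal.
Fat = 916.3769 ÷ 9 kcal/g = 101.8197 g.

102 g/day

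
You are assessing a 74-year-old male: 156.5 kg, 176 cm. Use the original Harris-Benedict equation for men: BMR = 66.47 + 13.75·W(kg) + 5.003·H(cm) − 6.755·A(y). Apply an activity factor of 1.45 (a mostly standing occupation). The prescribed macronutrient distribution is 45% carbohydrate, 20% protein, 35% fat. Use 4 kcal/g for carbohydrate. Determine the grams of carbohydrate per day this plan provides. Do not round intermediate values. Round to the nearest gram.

Harris-Benedict: BMR = 66.47 + 13.75(156.5) + 5.003(176) − 6.755(74) = 2599.003 kcal/day.
TEE = 2599.003 × 1.45 = 3768.5544 kcal/day.
Carbohydrate energy = 45% × 3768.5544 = 1695.8495 kcal.
Carbohydrate = 1695.8495 ÷ 4 kcal/g = 423.9624 g.

424 g/day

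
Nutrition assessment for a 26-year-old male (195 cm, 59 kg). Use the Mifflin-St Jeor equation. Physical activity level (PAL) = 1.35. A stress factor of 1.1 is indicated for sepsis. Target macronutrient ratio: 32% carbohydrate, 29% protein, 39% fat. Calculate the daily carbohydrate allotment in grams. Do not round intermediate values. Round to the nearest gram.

200 g/day

Mifflin-St Jeor (male): BMR = 10(59) + 6.25(195) − 5(26) + 5 = 590 + 1218.75 − 130 + 5 = 1683.75 kcal/day.
TEE = 1683.75 × 1.35 = 2273.0625 kcal/day.
With stress factor 1.1: 2273.0625 × 1.1 = 2500.3688 kcal/day.
Carbohydrate energy = 32% × 2500.3688 = 800.118 kcal.
Carbohydrate = 800.118 ÷ 4 kcal/g = 200.0295 g.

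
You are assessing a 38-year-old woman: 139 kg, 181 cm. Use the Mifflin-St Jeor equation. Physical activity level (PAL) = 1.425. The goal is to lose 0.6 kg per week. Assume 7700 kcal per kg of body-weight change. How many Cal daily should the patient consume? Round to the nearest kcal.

Mifflin-St Jeor (female): BMR = 10(139) + 6.25(181) − 5(38) − 161 = 1390 + 1131.25 − 190 − 161 = 2170.25 kcal/day.
TEE = 2170.25 × 1.425 = 3092.6063 kcal/day.
Required daily deficit = 0.6 × 7700 ÷ 7 = 660 kcal/day.
Target intake = 3092.6063 − 660 = 2432.6063 kcal/day.

2433 Cal daily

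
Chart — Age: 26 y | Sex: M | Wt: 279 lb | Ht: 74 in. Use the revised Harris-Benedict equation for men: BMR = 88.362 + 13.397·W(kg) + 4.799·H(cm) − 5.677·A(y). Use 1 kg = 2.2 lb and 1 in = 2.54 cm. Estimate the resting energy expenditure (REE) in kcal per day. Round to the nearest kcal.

2542 kcal per day

Convert to metric: weight = 279 ÷ 2.2 = 126.8182 kg; height = 74 × 2.54 = 187.96 cm.
Harris-Benedict: BMR = 88.362 + 13.397(126.8182) + 4.799(187.96) − 5.677(26) = 2541.7632 kcal/day.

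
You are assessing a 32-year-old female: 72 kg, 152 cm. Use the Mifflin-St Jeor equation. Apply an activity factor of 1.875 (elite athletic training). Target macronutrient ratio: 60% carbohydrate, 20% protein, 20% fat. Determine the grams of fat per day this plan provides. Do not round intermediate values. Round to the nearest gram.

56 g/day

Mifflin-St Jeor (female): BMR = 10(72) + 6.25(152) − 5(32) − 161 = 720 + 950 − 160 − 161 = 1349 kcal/day.
TEE = 1349 × 1.875 = 2529.375 kcal/day.
Fat energy = 20% × 2529.375 = 505.875 kcal.
Fat = 505.875 ÷ 9 kcal/g = 56.2083 g.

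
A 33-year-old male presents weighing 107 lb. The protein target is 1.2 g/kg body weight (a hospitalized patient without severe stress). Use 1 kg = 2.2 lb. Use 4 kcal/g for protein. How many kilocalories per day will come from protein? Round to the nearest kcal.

Weight in kg = 107 ÷ 2.2 = 48.6364 kg.
Protein = 1.2 g/kg × 48.6364 kg = 58.3636 g/day.
Protein energy = 58.3636 g × 4 kcal/g = 233.4545 kcal/day.

233 kcal/day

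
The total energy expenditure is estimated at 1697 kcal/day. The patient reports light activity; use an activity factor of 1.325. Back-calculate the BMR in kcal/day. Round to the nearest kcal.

1281 kcal/day

BMR = TEE ÷ activity factor = 1697 ÷ 1.325 = 1280.7547 kcal/day.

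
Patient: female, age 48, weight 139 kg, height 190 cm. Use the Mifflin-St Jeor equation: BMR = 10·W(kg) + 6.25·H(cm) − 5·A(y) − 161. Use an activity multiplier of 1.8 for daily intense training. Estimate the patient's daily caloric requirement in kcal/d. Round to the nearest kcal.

3918 kcal/d

Mifflin-St Jeor (female): BMR = 10(139) + 6.25(190) − 5(48) − 161 = 1390 + 1187.5 − 240 − 161 = 2176.5 kcal/day.
TEE = BMR × activity factor = 2176.5 × 1.8 = 3917.7 kcal/day.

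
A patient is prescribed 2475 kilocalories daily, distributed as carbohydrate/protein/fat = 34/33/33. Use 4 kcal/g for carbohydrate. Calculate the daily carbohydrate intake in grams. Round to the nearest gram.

Carbohydrate energy = 34% × 2475 = 841.5 kcal.
At 4 kcal/g: 841.5 ÷ 4 = 210.375 g.

210 g/day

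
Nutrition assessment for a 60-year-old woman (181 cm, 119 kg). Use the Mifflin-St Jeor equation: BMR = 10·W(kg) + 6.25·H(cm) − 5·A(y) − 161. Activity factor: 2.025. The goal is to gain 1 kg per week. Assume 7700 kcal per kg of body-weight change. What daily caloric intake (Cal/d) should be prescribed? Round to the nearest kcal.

4867 Cal/d

Mifflin-St Jeor (female): BMR = 10(119) + 6.25(181) − 5(60) − 161 = 1190 + 1131.25 − 300 − 161 = 1860.25 kcal/day.
TEE = 1860.25 × 2.025 = 3767.0063 kcal/day.
Required daily surplus = 1 × 7700 ÷ 7 = 1100 kcal/day.
Target intake = 3767.0063 + 1100 = 4867.0063 kcal/day.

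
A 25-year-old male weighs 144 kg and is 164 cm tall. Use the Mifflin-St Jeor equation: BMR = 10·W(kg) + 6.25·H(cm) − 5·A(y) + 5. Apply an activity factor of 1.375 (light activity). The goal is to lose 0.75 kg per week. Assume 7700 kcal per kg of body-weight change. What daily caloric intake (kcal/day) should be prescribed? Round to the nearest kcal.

Mifflin-St Jeor (male): BMR = 10(144) + 6.25(164) − 5(25) + 5 = 1440 + 1025 − 125 + 5 = 2345 kcal/day.
TEE = 2345 × 1.375 = 3224.375 kcal/day.
Required daily deficit = 0.75 × 7700 ÷ 7 = 825 kcal/day.
Target intake = 3224.375 − 825 = 2399.375 kcal/day.

2399 kcal/day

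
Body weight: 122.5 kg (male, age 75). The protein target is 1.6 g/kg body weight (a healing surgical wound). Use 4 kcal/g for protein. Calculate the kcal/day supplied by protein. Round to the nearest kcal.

Protein = 1.6 g/kg × 122.5 kg = 196 g/day.
Protein energy = 196 g × 4 kcal/g = 784 kcal/day.

784 kcal/day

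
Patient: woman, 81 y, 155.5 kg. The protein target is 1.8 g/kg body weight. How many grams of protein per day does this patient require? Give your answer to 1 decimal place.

Protein = 1.8 g/kg × 155.5 kg = 279.9 g/day.

279.9 g/day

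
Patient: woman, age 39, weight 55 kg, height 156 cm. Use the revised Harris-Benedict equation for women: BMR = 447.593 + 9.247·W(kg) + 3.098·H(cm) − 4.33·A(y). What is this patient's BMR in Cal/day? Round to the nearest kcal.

1271 Cal/day

Harris-Benedict: BMR = 447.593 + 9.247(55) + 3.098(156) − 4.33(39) = 1270.596 kcal/day.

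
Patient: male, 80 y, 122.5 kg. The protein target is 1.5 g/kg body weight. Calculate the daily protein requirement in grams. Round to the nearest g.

Protein = 1.5 g/kg × 122.5 kg = 183.75 g/day.

184 g/day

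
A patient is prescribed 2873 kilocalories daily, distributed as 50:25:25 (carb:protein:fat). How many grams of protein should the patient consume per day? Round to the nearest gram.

180 g/day

Protein energy = 25% × 2873 = 718.25 kcal.
At 4 kcal/g: 718.25 ÷ 4 = 179.5625 g.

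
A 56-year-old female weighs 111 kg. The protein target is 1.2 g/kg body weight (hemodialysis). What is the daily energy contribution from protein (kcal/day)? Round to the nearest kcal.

Protein = 1.2 g/kg × 111 kg = 133.2 g/day.
Protein energy = 133.2 g × 4 kcal/g = 532.8 kcal/day.

533 kcal/day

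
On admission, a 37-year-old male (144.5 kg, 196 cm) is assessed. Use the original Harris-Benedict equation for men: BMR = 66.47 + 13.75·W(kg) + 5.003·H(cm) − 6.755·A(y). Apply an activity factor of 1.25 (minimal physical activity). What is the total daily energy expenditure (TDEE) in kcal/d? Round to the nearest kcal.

3480 kcal/d

Harris-Benedict: BMR = 66.47 + 13.75(144.5) + 5.003(196) − 6.755(37) = 2783.998 kcal/day.
TEE = BMR × activity factor = 2783.998 × 1.25 = 3479.9975 kcal/day.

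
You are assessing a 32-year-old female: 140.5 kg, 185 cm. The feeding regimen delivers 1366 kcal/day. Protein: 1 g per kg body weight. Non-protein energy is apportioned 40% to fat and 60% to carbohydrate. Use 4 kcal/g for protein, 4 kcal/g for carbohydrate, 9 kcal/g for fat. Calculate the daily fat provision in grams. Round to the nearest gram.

36 g/day

Protein = 1 × 140.5 = 140.5 g → 140.5 × 4 = 562 kcal.
Non-protein calories = 1366 − 562 = 804 kcal.
Fat: 40% × 804 = 321.6 kcal; carbohydrate: 482.4 kcal.
Fat: 321.6 kcal ÷ 9 kcal/g = 35.7333 g.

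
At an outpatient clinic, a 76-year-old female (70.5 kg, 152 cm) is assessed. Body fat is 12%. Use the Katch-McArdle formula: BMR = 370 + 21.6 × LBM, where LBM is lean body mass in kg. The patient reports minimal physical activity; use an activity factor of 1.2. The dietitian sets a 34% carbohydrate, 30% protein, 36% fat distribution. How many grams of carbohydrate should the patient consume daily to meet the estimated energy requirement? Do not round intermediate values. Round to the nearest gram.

LBM = 70.5 × (1 − 0.12) = 62.04 kg. Katch-McArdle: BMR = 370 + 21.6 × 62.04 = 1710.064 kcal/day.
TEE = 1710.064 × 1.2 = 2052.0768 kcal/day.
Carbohydrate energy = 34% × 2052.0768 = 697.7061 kcal.
Carbohydrate = 697.7061 ÷ 4 kcal/g = 174.4265 g.

174 g/day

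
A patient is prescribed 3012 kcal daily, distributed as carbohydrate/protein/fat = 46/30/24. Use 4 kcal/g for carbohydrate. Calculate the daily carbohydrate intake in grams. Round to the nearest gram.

Carbohydrate energy = 46% × 3012 = 1385.52 kcal.
At 4 kcal/g: 1385.52 ÷ 4 = 346.38 g.

346 g/day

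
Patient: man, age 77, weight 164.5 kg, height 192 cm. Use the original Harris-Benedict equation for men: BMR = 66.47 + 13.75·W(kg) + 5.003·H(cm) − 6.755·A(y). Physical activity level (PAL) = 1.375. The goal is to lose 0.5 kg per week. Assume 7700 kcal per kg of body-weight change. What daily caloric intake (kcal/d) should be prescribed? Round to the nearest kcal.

Harris-Benedict: BMR = 66.47 + 13.75(164.5) + 5.003(192) − 6.755(77) = 2768.786 kcal/day.
TEE = 2768.786 × 1.375 = 3807.0808 kcal/day.
Required daily deficit = 0.5 × 7700 ÷ 7 = 550 kcal/day.
Target intake = 3807.0808 − 550 = 3257.0808 kcal/day.

3257 kcal/d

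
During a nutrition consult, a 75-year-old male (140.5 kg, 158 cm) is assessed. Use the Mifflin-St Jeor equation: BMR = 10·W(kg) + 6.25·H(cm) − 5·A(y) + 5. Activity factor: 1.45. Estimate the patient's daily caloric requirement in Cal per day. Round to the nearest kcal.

Mifflin-St Jeor (male): BMR = 10(140.5) + 6.25(158) − 5(75) + 5 = 1405 + 987.5 − 375 + 5 = 2022.5 kcal/day.
TEE = BMR × activity factor = 2022.5 × 1.45 = 2932.625 kcal/day.

2933 Cal per day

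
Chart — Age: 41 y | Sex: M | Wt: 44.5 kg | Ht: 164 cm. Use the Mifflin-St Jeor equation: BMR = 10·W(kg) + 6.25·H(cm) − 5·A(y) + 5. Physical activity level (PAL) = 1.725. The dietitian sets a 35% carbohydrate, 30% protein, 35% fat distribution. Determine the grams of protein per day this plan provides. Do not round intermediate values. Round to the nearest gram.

164 g/day

Mifflin-St Jeor (male): BMR = 10(44.5) + 6.25(164) − 5(41) + 5 = 445 + 1025 − 205 + 5 = 1270 kcal/day.
TEE = 1270 × 1.725 = 2190.75 kcal/day.
Protein energy = 30% × 2190.75 = 657.225 kcal.
Protein = 657.225 ÷ 4 kcal/g = 164.3063 g.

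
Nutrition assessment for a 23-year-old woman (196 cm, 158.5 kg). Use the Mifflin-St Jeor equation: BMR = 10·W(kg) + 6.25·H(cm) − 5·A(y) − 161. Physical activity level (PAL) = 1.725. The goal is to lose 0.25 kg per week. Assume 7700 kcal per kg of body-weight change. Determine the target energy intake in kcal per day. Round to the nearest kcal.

Mifflin-St Jeor (female): BMR = 10(158.5) + 6.25(196) − 5(23) − 161 = 1585 + 1225 − 115 − 161 = 2534 kcal/day.
TEE = 2534 × 1.725 = 4371.15 kcal/day.
Required daily deficit = 0.25 × 7700 ÷ 7 = 275 kcal/day.
Target intake = 4371.15 − 275 = 4096.15 kcal/day.

4096 kcal per day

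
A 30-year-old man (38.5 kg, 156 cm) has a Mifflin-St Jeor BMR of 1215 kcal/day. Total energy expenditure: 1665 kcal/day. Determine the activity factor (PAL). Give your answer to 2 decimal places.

1.37

Activity factor = TEE ÷ BMR = 1665 ÷ 1215 = 1.37.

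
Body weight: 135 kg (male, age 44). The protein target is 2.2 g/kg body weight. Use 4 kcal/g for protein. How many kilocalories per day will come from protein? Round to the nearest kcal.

1188 kcal/day

Protein = 2.2 g/kg × 135 kg = 297 g/day.
Protein energy = 297 g × 4 kcal/g = 1188 kcal/day.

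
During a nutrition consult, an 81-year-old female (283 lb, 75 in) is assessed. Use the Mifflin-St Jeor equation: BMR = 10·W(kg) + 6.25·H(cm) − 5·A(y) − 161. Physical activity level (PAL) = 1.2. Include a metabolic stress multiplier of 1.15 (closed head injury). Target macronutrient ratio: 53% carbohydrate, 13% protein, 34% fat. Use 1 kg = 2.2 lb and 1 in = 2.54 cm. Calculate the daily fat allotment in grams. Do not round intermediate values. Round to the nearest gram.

Convert to metric: weight = 283 ÷ 2.2 = 128.6364 kg; height = 75 × 2.54 = 190.5 cm.
Mifflin-St Jeor (female): BMR = 10(128.6364) + 6.25(190.5) − 5(81) − 161 = 1286.3636 + 1190.625 − 405 − 161 = 1910.9886 kcal/day.
TEE = 1910.9886 × 1.2 = 2293.1864 kcal/day.
With stress factor 1.15: 2293.1864 × 1.15 = 2637.1643 kcal/day.
Fat energy = 34% × 2637.1643 = 896.6359 kcal.
Fat = 896.6359 ÷ 9 kcal/g = 99.6262 g.

100 g/day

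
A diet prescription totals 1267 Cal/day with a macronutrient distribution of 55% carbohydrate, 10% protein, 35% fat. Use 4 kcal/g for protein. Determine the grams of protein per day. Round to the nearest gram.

32 g/day

Protein energy = 10% × 1267 = 126.7 kcal.
At 4 kcal/g: 126.7 ÷ 4 = 31.675 g.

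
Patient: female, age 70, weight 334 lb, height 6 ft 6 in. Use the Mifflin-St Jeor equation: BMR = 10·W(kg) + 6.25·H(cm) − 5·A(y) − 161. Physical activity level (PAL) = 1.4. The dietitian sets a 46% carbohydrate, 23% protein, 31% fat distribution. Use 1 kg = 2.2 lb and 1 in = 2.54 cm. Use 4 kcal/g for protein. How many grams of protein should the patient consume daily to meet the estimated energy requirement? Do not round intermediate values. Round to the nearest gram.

181 g/day

Convert to metric: weight = 334 ÷ 2.2 = 151.8182 kg; height = (6×12 + 6) × 2.54 = 78 × 2.54 = 198.12 cm.
Mifflin-St Jeor (female): BMR = 10(151.8182) + 6.25(198.12) − 5(70) − 161 = 1518.1818 + 1238.25 − 350 − 161 = 2245.4318 kcal/day.
TEE = 2245.4318 × 1.4 = 3143.6045 kcal/day.
Protein energy = 23% × 3143.6045 = 723.029 kcal.
Protein = 723.029 ÷ 4 kcal/g = 180.7573 g.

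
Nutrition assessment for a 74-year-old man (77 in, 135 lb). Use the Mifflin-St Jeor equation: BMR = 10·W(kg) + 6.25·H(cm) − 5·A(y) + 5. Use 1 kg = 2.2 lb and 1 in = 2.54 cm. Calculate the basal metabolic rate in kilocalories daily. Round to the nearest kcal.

Convert to metric: weight = 135 ÷ 2.2 = 61.3636 kg; height = 77 × 2.54 = 195.58 cm.
Mifflin-St Jeor (male): BMR = 10(61.3636) + 6.25(195.58) − 5(74) + 5 = 613.6364 + 1222.375 − 370 + 5 = 1471.0114 kcal/day.

1471 kilocalories daily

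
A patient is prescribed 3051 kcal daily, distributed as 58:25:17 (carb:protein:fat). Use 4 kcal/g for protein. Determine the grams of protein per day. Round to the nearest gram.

Protein energy = 25% × 3051 = 762.75 kcal.
At 4 kcal/g: 762.75 ÷ 4 = 190.6875 g.

191 g/day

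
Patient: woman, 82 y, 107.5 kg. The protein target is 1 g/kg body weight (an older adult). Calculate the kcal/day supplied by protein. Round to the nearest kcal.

430 kcal/day

Protein = 1 g/kg × 107.5 kg = 107.5 g/day.
Protein energy = 107.5 g × 4 kcal/g = 430 kcal/day.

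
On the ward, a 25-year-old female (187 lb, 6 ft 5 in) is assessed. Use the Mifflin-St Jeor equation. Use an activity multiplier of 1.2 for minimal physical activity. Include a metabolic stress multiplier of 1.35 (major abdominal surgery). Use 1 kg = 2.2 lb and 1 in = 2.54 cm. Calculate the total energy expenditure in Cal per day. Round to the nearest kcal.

2894 Cal per day

Convert to metric: weight = 187 ÷ 2.2 = 85 kg; height = (6×12 + 5) × 2.54 = 77 × 2.54 = 195.58 cm.
Mifflin-St Jeor (female): BMR = 10(85) + 6.25(195.58) − 5(25) − 161 = 850 + 1222.375 − 125 − 161 = 1786.375 kcal/day.
TEE = BMR × activity factor = 1786.375 × 1.2 = 2143.65 kcal/day.
Apply stress factor: 2143.65 × 1.35 = 2893.9275 kcal/day.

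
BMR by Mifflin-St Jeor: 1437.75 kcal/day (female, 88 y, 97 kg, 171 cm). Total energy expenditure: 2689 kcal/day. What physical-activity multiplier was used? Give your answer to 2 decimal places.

1.87

Activity factor = TEE ÷ BMR = 2689 ÷ 1437.75 = 1.87.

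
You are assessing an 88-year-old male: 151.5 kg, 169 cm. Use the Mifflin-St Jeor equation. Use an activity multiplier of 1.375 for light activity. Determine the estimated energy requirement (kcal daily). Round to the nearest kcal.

2937 kcal daily

Mifflin-St Jeor (male): BMR = 10(151.5) + 6.25(169) − 5(88) + 5 = 1515 + 1056.25 − 440 + 5 = 2136.25 kcal/day.
TEE = BMR × activity factor = 2136.25 × 1.375 = 2937.3438 kcal/day.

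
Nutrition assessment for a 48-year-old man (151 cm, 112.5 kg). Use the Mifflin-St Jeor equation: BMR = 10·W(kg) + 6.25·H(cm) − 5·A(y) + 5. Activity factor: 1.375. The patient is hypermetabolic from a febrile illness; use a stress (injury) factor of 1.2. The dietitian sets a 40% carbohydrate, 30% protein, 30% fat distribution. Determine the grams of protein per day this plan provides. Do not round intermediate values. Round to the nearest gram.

227 g/day

Mifflin-St Jeor (male): BMR = 10(112.5) + 6.25(151) − 5(48) + 5 = 1125 + 943.75 − 240 + 5 = 1833.75 kcal/day.
TEE = 1833.75 × 1.375 = 2521.4063 kcal/day.
With stress factor 1.2: 2521.4063 × 1.2 = 3025.6875 kcal/day.
Protein energy = 30% × 3025.6875 = 907.7063 kcal.
Protein = 907.7063 ÷ 4 kcal/g = 226.9266 g.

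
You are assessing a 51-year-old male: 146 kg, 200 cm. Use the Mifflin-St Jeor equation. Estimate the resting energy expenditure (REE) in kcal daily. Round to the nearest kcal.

Mifflin-St Jeor (male): BMR = 10(146) + 6.25(200) − 5(51) + 5 = 1460 + 1250 − 255 + 5 = 2460 kcal/day.

2460 kcal daily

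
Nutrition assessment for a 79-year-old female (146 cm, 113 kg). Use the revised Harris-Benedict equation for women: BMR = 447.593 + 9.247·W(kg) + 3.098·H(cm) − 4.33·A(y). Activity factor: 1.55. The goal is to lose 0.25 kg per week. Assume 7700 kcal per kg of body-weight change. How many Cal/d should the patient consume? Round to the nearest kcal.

Harris-Benedict: BMR = 447.593 + 9.247(113) + 3.098(146) − 4.33(79) = 1602.742 kcal/day.
TEE = 1602.742 × 1.55 = 2484.2501 kcal/day.
Required daily deficit = 0.25 × 7700 ÷ 7 = 275 kcal/day.
Target intake = 2484.2501 − 275 = 2209.2501 kcal/day.

2209 Cal/d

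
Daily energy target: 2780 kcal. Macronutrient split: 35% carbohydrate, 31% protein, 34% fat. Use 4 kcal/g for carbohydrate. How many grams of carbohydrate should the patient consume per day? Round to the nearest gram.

Carbohydrate energy = 35% × 2780 = 973 kcal.
At 4 kcal/g: 973 ÷ 4 = 243.25 g.

243 g/day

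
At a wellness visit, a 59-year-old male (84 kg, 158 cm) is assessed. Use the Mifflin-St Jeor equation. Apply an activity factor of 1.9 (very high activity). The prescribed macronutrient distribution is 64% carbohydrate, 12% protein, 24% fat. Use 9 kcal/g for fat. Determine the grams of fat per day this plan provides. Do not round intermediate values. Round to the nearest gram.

Mifflin-St Jeor (male): BMR = 10(84) + 6.25(158) − 5(59) + 5 = 840 + 987.5 − 295 + 5 = 1537.5 kcal/day.
TEE = 1537.5 × 1.9 = 2921.25 kcal/day.
Fat energy = 24% × 2921.25 = 701.1 kcal.
Fat = 701.1 ÷ 9 kcal/g = 77.9 g.

78 g/day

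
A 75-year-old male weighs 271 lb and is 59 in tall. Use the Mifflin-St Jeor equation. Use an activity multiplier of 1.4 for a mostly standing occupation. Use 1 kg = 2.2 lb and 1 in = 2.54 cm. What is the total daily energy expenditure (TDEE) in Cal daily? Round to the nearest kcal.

Convert to metric: weight = 271 ÷ 2.2 = 123.1818 kg; height = 59 × 2.54 = 149.86 cm.
Mifflin-St Jeor (male): BMR = 10(123.1818) + 6.25(149.86) − 5(75) + 5 = 1231.8182 + 936.625 − 375 + 5 = 1798.4432 kcal/day.
TEE = BMR × activity factor = 1798.4432 × 1.4 = 2517.8205 kcal/day.

2518 Cal daily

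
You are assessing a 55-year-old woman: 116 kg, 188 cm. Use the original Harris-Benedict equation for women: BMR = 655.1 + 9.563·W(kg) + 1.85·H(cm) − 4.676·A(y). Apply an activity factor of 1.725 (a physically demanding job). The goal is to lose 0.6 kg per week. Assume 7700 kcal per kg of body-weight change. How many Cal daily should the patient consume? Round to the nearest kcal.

Harris-Benedict: BMR = 655.1 + 9.563(116) + 1.85(188) − 4.676(55) = 1855.028 kcal/day.
TEE = 1855.028 × 1.725 = 3199.9233 kcal/day.
Required daily deficit = 0.6 × 7700 ÷ 7 = 660 kcal/day.
Target intake = 3199.9233 − 660 = 2539.9233 kcal/day.

2540 Cal daily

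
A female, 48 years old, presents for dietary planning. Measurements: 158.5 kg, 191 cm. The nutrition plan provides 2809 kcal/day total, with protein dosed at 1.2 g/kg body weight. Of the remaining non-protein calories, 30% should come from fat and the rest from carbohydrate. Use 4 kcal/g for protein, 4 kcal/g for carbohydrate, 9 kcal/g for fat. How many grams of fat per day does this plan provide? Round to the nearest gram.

Protein = 1.2 × 158.5 = 190.2 g → 190.2 × 4 = 760.8 kcal.
Non-protein calories = 2809 − 760.8 = 2048.2 kcal.
Fat: 30% × 2048.2 = 614.46 kcal; carbohydrate: 1433.74 kcal.
Fat: 614.46 kcal ÷ 9 kcal/g = 68.2733 g.

68 g/day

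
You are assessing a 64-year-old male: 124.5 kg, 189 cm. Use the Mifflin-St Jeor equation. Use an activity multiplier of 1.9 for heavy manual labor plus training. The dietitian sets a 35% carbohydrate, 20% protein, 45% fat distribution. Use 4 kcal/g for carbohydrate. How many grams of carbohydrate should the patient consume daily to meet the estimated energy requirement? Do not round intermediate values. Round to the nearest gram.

Mifflin-St Jeor (male): BMR = 10(124.5) + 6.25(189) − 5(64) + 5 = 1245 + 1181.25 − 320 + 5 = 2111.25 kcal/day.
TEE = 2111.25 × 1.9 = 4011.375 kcal/day.
Carbohydrate energy = 35% × 4011.375 = 1403.9813 kcal.
Carbohydrate = 1403.9813 ÷ 4 kcal/g = 350.9953 g.

351 g/day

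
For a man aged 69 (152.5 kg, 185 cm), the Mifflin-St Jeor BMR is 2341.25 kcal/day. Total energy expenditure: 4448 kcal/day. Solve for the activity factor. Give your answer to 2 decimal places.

Activity factor = TEE ÷ BMR = 4448 ÷ 2341.25 = 1.9.

1.90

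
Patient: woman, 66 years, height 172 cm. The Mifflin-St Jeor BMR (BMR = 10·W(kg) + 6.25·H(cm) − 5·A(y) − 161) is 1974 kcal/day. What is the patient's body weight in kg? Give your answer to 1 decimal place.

1974 = 10·W + 6.25(172) − 5(66) − 161
10·W = 1974 − 584 = 1390, so W = 139 kg.

139.0 kg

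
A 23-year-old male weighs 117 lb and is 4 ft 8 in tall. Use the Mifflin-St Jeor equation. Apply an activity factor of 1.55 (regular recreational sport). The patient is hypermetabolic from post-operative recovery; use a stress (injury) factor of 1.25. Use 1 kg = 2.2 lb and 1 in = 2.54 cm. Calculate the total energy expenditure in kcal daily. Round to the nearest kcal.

Convert to metric: weight = 117 ÷ 2.2 = 53.1818 kg; height = (4×12 + 8) × 2.54 = 56 × 2.54 = 142.24 cm.
Mifflin-St Jeor (male): BMR = 10(53.1818) + 6.25(142.24) − 5(23) + 5 = 531.8182 + 889 − 115 + 5 = 1310.8182 kcal/day.
TEE = BMR × activity factor = 1310.8182 × 1.55 = 2031.7682 kcal/day.
Apply stress factor: 2031.7682 × 1.25 = 2539.7102 kcal/day.

2540 kcal daily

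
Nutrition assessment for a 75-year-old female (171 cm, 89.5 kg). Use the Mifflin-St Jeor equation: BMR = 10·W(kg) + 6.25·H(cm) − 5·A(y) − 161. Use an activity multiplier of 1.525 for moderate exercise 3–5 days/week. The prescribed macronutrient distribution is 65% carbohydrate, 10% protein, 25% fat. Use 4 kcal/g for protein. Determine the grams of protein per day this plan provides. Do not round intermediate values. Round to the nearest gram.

Mifflin-St Jeor (female): BMR = 10(89.5) + 6.25(171) − 5(75) − 161 = 895 + 1068.75 − 375 − 161 = 1427.75 kcal/day.
TEE = 1427.75 × 1.525 = 2177.3188 kcal/day.
Protein energy = 10% × 2177.3188 = 217.7319 kcal.
Protein = 217.7319 ÷ 4 kcal/g = 54.433 g.

54 g/day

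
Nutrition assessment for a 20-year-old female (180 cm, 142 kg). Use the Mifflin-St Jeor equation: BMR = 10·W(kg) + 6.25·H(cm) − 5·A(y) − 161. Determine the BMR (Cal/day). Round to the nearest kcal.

Mifflin-St Jeor (female): BMR = 10(142) + 6.25(180) − 5(20) − 161 = 1420 + 1125 − 100 − 161 = 2284 kcal/day.

2284 Cal/day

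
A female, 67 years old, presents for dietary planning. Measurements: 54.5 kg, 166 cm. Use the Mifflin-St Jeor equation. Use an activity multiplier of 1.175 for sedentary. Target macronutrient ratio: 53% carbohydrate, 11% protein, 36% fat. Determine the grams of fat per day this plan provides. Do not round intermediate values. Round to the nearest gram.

Mifflin-St Jeor (female): BMR = 10(54.5) + 6.25(166) − 5(67) − 161 = 545 + 1037.5 − 335 − 161 = 1086.5 kcal/day.
TEE = 1086.5 × 1.175 = 1276.6375 kcal/day.
Fat energy = 36% × 1276.6375 = 459.5895 kcal.
Fat = 459.5895 ÷ 9 kcal/g = 51.0655 g.

51 g/day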